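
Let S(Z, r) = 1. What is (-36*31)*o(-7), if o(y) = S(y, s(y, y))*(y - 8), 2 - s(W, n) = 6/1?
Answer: 16740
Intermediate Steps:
s(W, n) = -4 (s(W, n) = 2 - 6/1 = 2 - 6 = -4)
o(y) = -8 + y (o(y) = 1*(y - 8) = 1*(-8 + y) = -8 + y)
(-36*31)*o(-7) = (-36*31)*(-8 - 7) = -1116*(-15) = 16740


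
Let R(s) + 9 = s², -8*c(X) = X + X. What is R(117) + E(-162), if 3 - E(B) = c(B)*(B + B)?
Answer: 26805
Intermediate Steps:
c(X) = -X/4 (c(X) = -(X + X)/8 = -X/4)
R(s) = -9 + s²
E(B) = 3 + B²/2 (E(B) = 3 - (-B/4)*(B + B) = 3 - (-B/4)*2*B = 3 - (-1)*B²/2 = 3 + B²/2)
R(117) + E(-162) = (-9 + 117²) + (3 + (½)*(-162)²) = (-9 + 13689) + (3 + (½)*26244) = 13680 + (3 + 13122) = 13680 + 13125 = 26805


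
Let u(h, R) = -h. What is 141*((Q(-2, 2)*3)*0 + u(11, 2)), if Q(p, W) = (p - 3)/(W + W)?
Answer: -1551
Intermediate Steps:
Q(p, W) = (-3 + p)/(2*W) (Q(p, W) = (-3 + p)/((2*W)) = (-3 + p)*(1/(2*W)) = (-3 + p)/(2*W))
141*((Q(-2, 2)*3)*0 + u(11, 2)) = 141*((((1/2)*(-3 - 2)/2)*3)*0 - 1*11) = 141*((((1/2)*(1/2)*(-5))*3)*0 - 11) = 141*(-5/4*3*0 - 11) = 141*(-15/4*0 - 11) = 141*(0 - 11) = 141*(-11) = -1551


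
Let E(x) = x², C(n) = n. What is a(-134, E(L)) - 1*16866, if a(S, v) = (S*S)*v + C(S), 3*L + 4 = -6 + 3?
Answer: 726844/9 ≈ 80761.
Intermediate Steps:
L = -7/3 (L = -4/3 + (-6 + 3)/3 = -4/3 + (⅓)*(-3) = -4/3 - 1 = -7/3 ≈ -2.3333)
a(S, v) = S + v*S² (a(S, v) = (S*S)*v + S = S²*v + S = v*S² + S = S + v*S²)
a(-134, E(L)) - 1*16866 = -134*(1 - 134*(-7/3)²) - 1*16866 = -134*(1 - 134*49/9) - 16866 = -134*(1 - 6566/9) - 16866 = -134*(-6557/9) - 16866 = 878638/9 - 16866 = 726844/9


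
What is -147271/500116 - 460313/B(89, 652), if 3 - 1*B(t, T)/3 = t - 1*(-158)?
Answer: 14381380871/22880307 ≈ 628.55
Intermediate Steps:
B(t, T) = -465 - 3*t (B(t, T) = 9 - 3*(t - 1*(-158)) = 9 - 3*(t + 158) = 9 - 3*(158 + t) = 9 + (-474 - 3*t) = -465 - 3*t)
-147271/500116 - 460313/B(89, 652) = -147271/500116 - 460313/(-465 - 3*89) = -147271*1/500116 - 460313/(-465 - 267) = -147271/500116 - 460313/(-732) = -147271/500116 - 460313*(-1/732) = -147271/500116 + 460313/732 = 14381380871/22880307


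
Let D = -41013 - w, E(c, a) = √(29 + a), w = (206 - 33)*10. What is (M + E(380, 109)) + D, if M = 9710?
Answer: -33033 + √138 ≈ -33021.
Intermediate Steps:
w = 1730 (w = 173*10 = 1730)
D = -42743 (D = -41013 - 1*1730 = -41013 - 1730 = -42743)
(M + E(380, 109)) + D = (9710 + √(29 + 109)) - 42743 = (9710 + √138) - 42743 = -33033 + √138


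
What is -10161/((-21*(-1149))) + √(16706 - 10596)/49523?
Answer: -1129/2681 + √6110/49523 ≈ -0.41953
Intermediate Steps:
-10161/((-21*(-1149))) + √(16706 - 10596)/49523 = -10161/24129 + √6110*(1/49523) = -10161*1/24129 + √6110/49523 = -1129/2681 + √6110/49523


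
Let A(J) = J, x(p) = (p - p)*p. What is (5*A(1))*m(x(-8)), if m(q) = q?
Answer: 0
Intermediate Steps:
x(p) = 0 (x(p) = 0*p = 0)
(5*A(1))*m(x(-8)) = (5*1)*0 = 5*0 = 0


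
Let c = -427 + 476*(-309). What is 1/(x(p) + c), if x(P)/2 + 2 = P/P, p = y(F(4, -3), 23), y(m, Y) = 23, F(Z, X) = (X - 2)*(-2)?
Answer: -1/147513 ≈ -6.7791e-6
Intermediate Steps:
F(Z, X) = 4 - 2*X (F(Z, X) = (-2 + X)*(-2) = 4 - 2*X)
p = 23
x(P) = -2 (x(P) = -4 + 2*(P/P) = -4 + 2*1 = -4 + 2 = -2)
c = -147511 (c = -427 - 147084 = -147511)
1/(x(p) + c) = 1/(-2 - 147511) = 1/(-147513) = -1/147513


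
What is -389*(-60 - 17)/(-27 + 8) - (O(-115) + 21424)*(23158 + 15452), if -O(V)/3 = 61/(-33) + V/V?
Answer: -15718329433/19 ≈ -8.2728e+8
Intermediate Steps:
O(V) = 28/11 (O(V) = -3*(61/(-33) + V/V) = -3*(61*(-1/33) + 1) = -3*(-61/33 + 1) = -3*(-28/33) = 28/11)
-389*(-60 - 17)/(-27 + 8) - (O(-115) + 21424)*(23158 + 15452) = -389*(-60 - 17)/(-27 + 8) - (28/11 + 21424)*(23158 + 15452) = -(-29953)/(-19) - 235692*38610/11 = -(-29953)*(-1)/19 - 1*827278920 = -389*77/19 - 827278920 = -29953/19 - 827278920 = -15718329433/19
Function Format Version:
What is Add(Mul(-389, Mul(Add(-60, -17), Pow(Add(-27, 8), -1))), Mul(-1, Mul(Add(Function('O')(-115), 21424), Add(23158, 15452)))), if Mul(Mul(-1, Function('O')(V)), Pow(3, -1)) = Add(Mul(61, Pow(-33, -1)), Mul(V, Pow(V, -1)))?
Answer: Rational(-15718329433, 19) ≈ -8.2728e+8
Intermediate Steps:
Function('O')(V) = Rational(28, 11) (Function('O')(V) = Mul(-3, Add(Mul(61, Pow(-33, -1)), Mul(V, Pow(V, -1)))) = Mul(-3, Add(Mul(61, Rational(-1, 33)), 1)) = Mul(-3, Add(Rational(-61, 33), 1)) = Mul(-3, Rational(-28, 33)) = Rational(28, 11))
Add(Mul(-389, Mul(Add(-60, -17), Pow(Add(-27, 8), -1))), Mul(-1, Mul(Add(Function('O')(-115), 21424), Add(23158, 15452)))) = Add(Mul(-389, Mul(Add(-60, -17), Pow(Add(-27, 8), -1))), Mul(-1, Mul(Add(Rational(28, 11), 21424), Add(23158, 15452)))) = Add(Mul(-389, Mul(-77, Pow(-19, -1))), Mul(-1, Mul(Rational(235692, 11), 38610))) = Add(Mul(-389, Mul(-77, Rational(-1, 19))), Mul(-1, 827278920)) = Add(Mul(-389, Rational(77, 19)), -827278920) = Add(Rational(-29953, 19), -827278920) = Rational(-15718329433, 19)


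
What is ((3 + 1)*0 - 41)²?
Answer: 1681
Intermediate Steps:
((3 + 1)*0 - 41)² = (4*0 - 41)² = (0 - 41)² = (-41)² = 1681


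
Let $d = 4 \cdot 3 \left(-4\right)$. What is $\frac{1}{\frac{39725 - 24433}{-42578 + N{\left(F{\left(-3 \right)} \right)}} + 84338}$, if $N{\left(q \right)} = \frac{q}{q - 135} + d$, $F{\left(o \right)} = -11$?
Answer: $\frac{6223385}{524865611498} \approx 1.1857 \cdot 10^{-5}$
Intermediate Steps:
$d = -48$ ($d = 12 \left(-4\right) = -48$)
$N{\left(q \right)} = -48 + \frac{q}{-135 + q}$ ($N{\left(q \right)} = \frac{q}{q - 135} - 48 = \frac{q}{-135 + q} - 48 = -48 + \frac{q}{-135 + q}$)
$\frac{1}{\frac{39725 - 24433}{-42578 + N{\left(F{\left(-3 \right)} \right)}} + 84338} = \frac{1}{\frac{39725 - 24433}{-42578 + \frac{6480 - -517}{-135 - 11}} + 84338} = \frac{1}{\frac{15292}{-42578 + \frac{6480 + 517}{-146}} + 84338} = \frac{1}{\frac{15292}{-42578 - \frac{6997}{146}} + 84338} = \frac{1}{\frac{15292}{- \frac{6223385}{146}} + 84338} = \frac{1}{15292 \left(- \frac{146}{6223385}\right) + 84338} = \frac{1}{- \frac{2232632}{6223385} + 84338} = \frac{1}{\frac{524865611498}{6223385}} = \frac{6223385}{524865611498}$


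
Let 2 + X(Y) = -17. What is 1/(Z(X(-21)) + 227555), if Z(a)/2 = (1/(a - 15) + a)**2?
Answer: 578/131945399 ≈ 4.3806e-6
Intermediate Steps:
X(Y) = -19 (X(Y) = -2 - 17 = -19)
Z(a) = 2*(a + 1/(-15 + a))**2 (Z(a) = 2*(1/(a - 15) + a)**2 = 2*(1/(-15 + a) + a)**2 = 2*(a + 1/(-15 + a))**2)
1/(Z(X(-21)) + 227555) = 1/(2*(1 + (-19)**2 - 15*(-19))**2/(-15 - 19)**2 + 227555) = 1/(2*(1 + 361 + 285)**2/(-34)**2 + 227555) = 1/(2*(1/1156)*647**2 + 227555) = 1/(2*(1/1156)*418609 + 227555) = 1/(418609/578 + 227555) = 1/(131945399/578) = 578/131945399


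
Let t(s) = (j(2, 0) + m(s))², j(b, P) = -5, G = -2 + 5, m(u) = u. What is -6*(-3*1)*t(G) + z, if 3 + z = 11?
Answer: 80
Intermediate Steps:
G = 3
z = 8 (z = -3 + 11 = 8)
t(s) = (-5 + s)²
-6*(-3*1)*t(G) + z = -6*(-3*1)*(-5 + 3)² + 8 = -(-18)*(-2)² + 8 = -(-18)*4 + 8 = -6*(-12) + 8 = 72 + 8 = 80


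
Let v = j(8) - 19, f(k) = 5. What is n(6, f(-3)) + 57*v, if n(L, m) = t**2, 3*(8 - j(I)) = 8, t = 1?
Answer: -778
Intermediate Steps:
j(I) = 16/3 (j(I) = 8 - 1/3*8 = 8 - 8/3 = 16/3)
n(L, m) = 1 (n(L, m) = 1**2 = 1)
v = -41/3 (v = 16/3 - 19 = -41/3 ≈ -13.667)
n(6, f(-3)) + 57*v = 1 + 57*(-41/3) = 1 - 779 = -778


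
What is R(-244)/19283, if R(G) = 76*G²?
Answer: 4524736/19283 ≈ 234.65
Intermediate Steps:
R(-244)/19283 = (76*(-244)²)/19283 = (76*59536)*(1/19283) = 4524736*(1/19283) = 4524736/19283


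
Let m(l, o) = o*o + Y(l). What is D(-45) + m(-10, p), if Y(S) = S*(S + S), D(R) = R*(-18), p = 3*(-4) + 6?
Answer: 1046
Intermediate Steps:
p = -6 (p = -12 + 6 = -6)
D(R) = -18*R
Y(S) = 2*S**2 (Y(S) = S*(2*S) = 2*S**2)
m(l, o) = o**2 + 2*l**2 (m(l, o) = o*o + 2*l**2 = o**2 + 2*l**2)
D(-45) + m(-10, p) = -18*(-45) + ((-6)**2 + 2*(-10)**2) = 810 + (36 + 2*100) = 810 + (36 + 200) = 810 + 236 = 1046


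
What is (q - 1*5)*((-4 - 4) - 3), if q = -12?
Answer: 187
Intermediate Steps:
(q - 1*5)*((-4 - 4) - 3) = (-12 - 1*5)*((-4 - 4) - 3) = (-12 - 5)*(-8 - 3) = -17*(-11) = 187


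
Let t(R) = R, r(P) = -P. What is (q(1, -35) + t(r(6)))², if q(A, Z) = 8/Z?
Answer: 47524/1225 ≈ 38.795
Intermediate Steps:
(q(1, -35) + t(r(6)))² = (8/(-35) - 1*6)² = (8*(-1/35) - 6)² = (-8/35 - 6)² = (-218/35)² = 47524/1225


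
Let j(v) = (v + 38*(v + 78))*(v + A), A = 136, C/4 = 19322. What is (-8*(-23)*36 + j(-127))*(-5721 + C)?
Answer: -807061059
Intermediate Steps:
C = 77288 (C = 4*19322 = 77288)
j(v) = (136 + v)*(2964 + 39*v) (j(v) = (v + 38*(v + 78))*(v + 136) = (v + 38*(78 + v))*(136 + v) = (v + (2964 + 38*v))*(136 + v) = (2964 + 39*v)*(136 + v) = (136 + v)*(2964 + 39*v))
(-8*(-23)*36 + j(-127))*(-5721 + C) = (-8*(-23)*36 + (403104 + 39*(-127)² + 8268*(-127)))*(-5721 + 77288) = (184*36 + (403104 + 39*16129 - 1050036))*71567 = (6624 + (403104 + 629031 - 1050036))*71567 = (6624 - 17901)*71567 = -11277*71567 = -807061059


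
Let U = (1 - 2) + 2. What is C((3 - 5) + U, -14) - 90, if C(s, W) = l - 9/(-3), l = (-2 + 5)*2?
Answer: -81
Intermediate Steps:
U = 1 (U = -1 + 2 = 1)
l = 6 (l = 3*2 = 6)
C(s, W) = 9 (C(s, W) = 6 - 9/(-3) = 6 - 9*(-1)/3 = 6 - 1*(-3) = 6 + 3 = 9)
C((3 - 5) + U, -14) - 90 = 9 - 90 = -81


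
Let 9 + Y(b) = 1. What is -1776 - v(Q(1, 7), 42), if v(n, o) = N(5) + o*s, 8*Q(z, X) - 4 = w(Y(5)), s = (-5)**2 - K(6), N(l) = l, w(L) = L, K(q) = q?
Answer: -2579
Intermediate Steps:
Y(b) = -8 (Y(b) = -9 + 1 = -8)
s = 19 (s = (-5)**2 - 1*6 = 25 - 6 = 19)
Q(z, X) = -1/2 (Q(z, X) = 1/2 + (1/8)*(-8) = 1/2 - 1 = -1/2)
v(n, o) = 5 + 19*o (v(n, o) = 5 + o*19 = 5 + 19*o)
-1776 - v(Q(1, 7), 42) = -1776 - (5 + 19*42) = -1776 - (5 + 798) = -1776 - 1*803 = -1776 - 803 = -2579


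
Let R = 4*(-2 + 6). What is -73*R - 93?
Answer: -1261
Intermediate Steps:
R = 16 (R = 4*4 = 16)
-73*R - 93 = -73*16 - 93 = -1168 - 93 = -1261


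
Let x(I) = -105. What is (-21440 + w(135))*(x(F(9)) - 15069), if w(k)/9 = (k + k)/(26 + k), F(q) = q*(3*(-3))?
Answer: 52341347340/161 ≈ 3.2510e+8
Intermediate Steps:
F(q) = -9*q (F(q) = q*(-9) = -9*q)
w(k) = 18*k/(26 + k) (w(k) = 9*((k + k)/(26 + k)) = 9*((2*k)/(26 + k)) = 9*(2*k/(26 + k)) = 18*k/(26 + k))
(-21440 + w(135))*(x(F(9)) - 15069) = (-21440 + 18*135/(26 + 135))*(-105 - 15069) = (-21440 + 18*135/161)*(-15174) = (-21440 + 18*135*(1/161))*(-15174) = (-21440 + 2430/161)*(-15174) = -3449410/161*(-15174) = 52341347340/161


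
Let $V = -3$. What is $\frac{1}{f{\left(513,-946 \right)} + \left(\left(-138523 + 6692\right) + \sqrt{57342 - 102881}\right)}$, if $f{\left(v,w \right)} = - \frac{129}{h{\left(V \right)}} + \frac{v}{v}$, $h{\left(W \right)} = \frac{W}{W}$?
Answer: $- \frac{131959}{17413223220} - \frac{i \sqrt{45539}}{17413223220} \approx -7.5781 \cdot 10^{-6} - 1.2255 \cdot 10^{-8} i$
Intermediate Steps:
$h{\left(W \right)} = 1$
$f{\left(v,w \right)} = -128$ ($f{\left(v,w \right)} = - \frac{129}{1} + \frac{v}{v} = \left(-129\right) 1 + 1 = -129 + 1 = -128$)
$\frac{1}{f{\left(513,-946 \right)} + \left(\left(-138523 + 6692\right) + \sqrt{57342 - 102881}\right)} = \frac{1}{-128 + \left(\left(-138523 + 6692\right) + \sqrt{57342 - 102881}\right)} = \frac{1}{-128 - \left(131831 - \sqrt{-45539}\right)} = \frac{1}{-128 - \left(131831 - i \sqrt{45539}\right)} = \frac{1}{-131959 + i \sqrt{45539}}$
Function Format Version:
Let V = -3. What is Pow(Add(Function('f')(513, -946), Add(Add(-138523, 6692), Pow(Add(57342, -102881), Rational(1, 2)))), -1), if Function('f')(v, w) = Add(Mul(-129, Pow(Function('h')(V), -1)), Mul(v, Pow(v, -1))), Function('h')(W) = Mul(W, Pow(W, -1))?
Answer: Add(Rational(-131959, 17413223220), Mul(Rational(-1, 17413223220), I, Pow(45539, Rational(1, 2)))) ≈ Add(-7.5781e-6, Mul(-1.2255e-8, I))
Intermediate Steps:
Function('h')(W) = 1
Function('f')(v, w) = -128 (Function('f')(v, w) = Add(Mul(-129, Pow(1, -1)), Mul(v, Pow(v, -1))) = Add(Mul(-129, 1), 1) = Add(-129, 1) = -128)
Pow(Add(Function('f')(513, -946), Add(Add(-138523, 6692), Pow(Add(57342, -102881), Rational(1, 2)))), -1) = Pow(Add(-128, Add(Add(-138523, 6692), Pow(Add(57342, -102881), Rational(1, 2)))), -1) = Pow(Add(-128, Add(-131831, Pow(-45539, Rational(1, 2)))), -1) = Pow(Add(-128, Add(-131831, Mul(I, Pow(45539, Rational(1, 2))))), -1) = Pow(Add(-131959, Mul(I, Pow(45539, Rational(1, 2)))), -1)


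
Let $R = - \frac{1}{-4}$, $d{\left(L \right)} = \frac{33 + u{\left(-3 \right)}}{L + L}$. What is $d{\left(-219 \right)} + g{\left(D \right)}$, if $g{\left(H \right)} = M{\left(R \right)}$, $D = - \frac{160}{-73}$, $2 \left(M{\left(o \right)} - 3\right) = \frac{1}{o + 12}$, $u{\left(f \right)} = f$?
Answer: $\frac{10632}{3577} \approx 2.9723$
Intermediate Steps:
$d{\left(L \right)} = \frac{15}{L}$ ($d{\left(L \right)} = \frac{33 - 3}{L + L} = \frac{30}{2 L} = 30 \frac{1}{2 L} = \frac{15}{L}$)
$R = \frac{1}{4}$ ($R = \left(-1\right) \left(- \frac{1}{4}\right) = \frac{1}{4} \approx 0.25$)
$M{\left(o \right)} = 3 + \frac{1}{2 \left(12 + o\right)}$ ($M{\left(o \right)} = 3 + \frac{1}{2 \left(o + 12\right)} = 3 + \frac{1}{2 \left(12 + o\right)}$)
$D = \frac{160}{73}$ ($D = \left(-160\right) \left(- \frac{1}{73}\right) = \frac{160}{73} \approx 2.1918$)
$g{\left(H \right)} = \frac{149}{49}$ ($g{\left(H \right)} = \frac{73 + 6 \cdot \frac{1}{4}}{2 \left(12 + \frac{1}{4}\right)} = \frac{73 + \frac{3}{2}}{2 \cdot \frac{49}{4}} = \frac{1}{2} \cdot \frac{4}{49} \cdot \frac{149}{2} = \frac{149}{49}$)
$d{\left(-219 \right)} + g{\left(D \right)} = \frac{15}{-219} + \frac{149}{49} = 15 \left(- \frac{1}{219}\right) + \frac{149}{49} = - \frac{5}{73} + \frac{149}{49} = \frac{10632}{3577}$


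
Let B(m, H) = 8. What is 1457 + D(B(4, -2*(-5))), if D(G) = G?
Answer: 1465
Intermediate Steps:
1457 + D(B(4, -2*(-5))) = 1457 + 8 = 1465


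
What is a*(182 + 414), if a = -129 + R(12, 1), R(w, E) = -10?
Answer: -82844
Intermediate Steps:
a = -139 (a = -129 - 10 = -139)
a*(182 + 414) = -139*(182 + 414) = -139*596 = -82844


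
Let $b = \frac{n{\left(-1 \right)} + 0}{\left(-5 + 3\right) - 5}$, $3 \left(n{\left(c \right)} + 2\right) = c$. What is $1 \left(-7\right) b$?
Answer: $- \frac{7}{3} \approx -2.3333$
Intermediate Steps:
$n{\left(c \right)} = -2 + \frac{c}{3}$
$b = \frac{1}{3}$ ($b = \frac{\left(-2 + \frac{1}{3} \left(-1\right)\right) + 0}{\left(-5 + 3\right) - 5} = \frac{\left(-2 - \frac{1}{3}\right) + 0}{-2 - 5} = \frac{- \frac{7}{3} + 0}{-7} = \left(- \frac{7}{3}\right) \left(- \frac{1}{7}\right) = \frac{1}{3} \approx 0.33333$)
$1 \left(-7\right) b = 1 \left(-7\right) \frac{1}{3} = \left(-7\right) \frac{1}{3} = - \frac{7}{3}$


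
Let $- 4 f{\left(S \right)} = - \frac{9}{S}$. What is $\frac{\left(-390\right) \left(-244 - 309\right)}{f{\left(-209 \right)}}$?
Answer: $- \frac{60100040}{3} \approx -2.0033 \cdot 10^{7}$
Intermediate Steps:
$f{\left(S \right)} = \frac{9}{4 S}$ ($f{\left(S \right)} = - \frac{\left(-9\right) \frac{1}{S}}{4} = \frac{9}{4 S}$)
$\frac{\left(-390\right) \left(-244 - 309\right)}{f{\left(-209 \right)}} = \frac{\left(-390\right) \left(-244 - 309\right)}{\frac{9}{4} \frac{1}{-209}} = \frac{\left(-390\right) \left(-553\right)}{\frac{9}{4} \left(- \frac{1}{209}\right)} = \frac{215670}{- \frac{9}{836}} = 215670 \left(- \frac{836}{9}\right) = - \frac{60100040}{3}$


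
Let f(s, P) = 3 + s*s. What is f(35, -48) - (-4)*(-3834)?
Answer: -14108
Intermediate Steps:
f(s, P) = 3 + s²
f(35, -48) - (-4)*(-3834) = (3 + 35²) - (-4)*(-3834) = (3 + 1225) - 1*15336 = 1228 - 15336 = -14108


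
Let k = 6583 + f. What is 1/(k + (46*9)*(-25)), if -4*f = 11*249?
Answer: -4/17807 ≈ -0.00022463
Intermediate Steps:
f = -2739/4 (f = -11*249/4 = -1/4*2739 = -2739/4 ≈ -684.75)
k = 23593/4 (k = 6583 - 2739/4 = 23593/4 ≈ 5898.3)
1/(k + (46*9)*(-25)) = 1/(23593/4 + (46*9)*(-25)) = 1/(23593/4 + 414*(-25)) = 1/(23593/4 - 10350) = 1/(-17807/4) = -4/17807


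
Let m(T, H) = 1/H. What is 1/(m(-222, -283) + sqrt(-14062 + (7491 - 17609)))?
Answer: -283/1936552021 - 160178*I*sqrt(6045)/1936552021 ≈ -1.4614e-7 - 0.0064309*I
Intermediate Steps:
1/(m(-222, -283) + sqrt(-14062 + (7491 - 17609))) = 1/(1/(-283) + sqrt(-14062 + (7491 - 17609))) = 1/(-1/283 + sqrt(-14062 - 10118)) = 1/(-1/283 + sqrt(-24180)) = 1/(-1/283 + 2*I*sqrt(6045))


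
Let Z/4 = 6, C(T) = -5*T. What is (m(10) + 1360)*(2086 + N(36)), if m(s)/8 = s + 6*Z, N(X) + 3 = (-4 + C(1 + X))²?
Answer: 97987968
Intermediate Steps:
Z = 24 (Z = 4*6 = 24)
N(X) = -3 + (-9 - 5*X)² (N(X) = -3 + (-4 - 5*(1 + X))² = -3 + (-4 + (-5 - 5*X))² = -3 + (-9 - 5*X)²)
m(s) = 1152 + 8*s (m(s) = 8*(s + 6*24) = 8*(s + 144) = 8*(144 + s) = 1152 + 8*s)
(m(10) + 1360)*(2086 + N(36)) = ((1152 + 8*10) + 1360)*(2086 + (-3 + (9 + 5*36)²)) = ((1152 + 80) + 1360)*(2086 + (-3 + (9 + 180)²)) = (1232 + 1360)*(2086 + (-3 + 189²)) = 2592*(2086 + (-3 + 35721)) = 2592*(2086 + 35718) = 2592*37804 = 97987968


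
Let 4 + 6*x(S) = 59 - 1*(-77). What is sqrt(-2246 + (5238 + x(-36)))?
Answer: sqrt(3014) ≈ 54.900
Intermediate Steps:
x(S) = 22 (x(S) = -2/3 + (59 - 1*(-77))/6 = -2/3 + (59 + 77)/6 = -2/3 + (1/6)*136 = -2/3 + 68/3 = 22)
sqrt(-2246 + (5238 + x(-36))) = sqrt(-2246 + (5238 + 22)) = sqrt(-2246 + 5260) = sqrt(3014)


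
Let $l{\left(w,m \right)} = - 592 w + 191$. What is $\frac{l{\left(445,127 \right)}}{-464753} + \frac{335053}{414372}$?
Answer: $\frac{264799901537}{192580630116} \approx 1.375$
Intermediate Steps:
$l{\left(w,m \right)} = 191 - 592 w$
$\frac{l{\left(445,127 \right)}}{-464753} + \frac{335053}{414372} = \frac{191 - 263440}{-464753} + \frac{335053}{414372} = \left(191 - 263440\right) \left(- \frac{1}{464753}\right) + 335053 \cdot \frac{1}{414372} = \left(-263249\right) \left(- \frac{1}{464753}\right) + \frac{335053}{414372} = \frac{263249}{464753} + \frac{335053}{414372} = \frac{264799901537}{192580630116}$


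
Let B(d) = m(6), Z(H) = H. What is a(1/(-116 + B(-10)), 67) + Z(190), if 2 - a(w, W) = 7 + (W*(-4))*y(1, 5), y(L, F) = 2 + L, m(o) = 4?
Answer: 989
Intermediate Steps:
B(d) = 4
a(w, W) = -5 + 12*W (a(w, W) = 2 - (7 + (W*(-4))*(2 + 1)) = 2 - (7 - 4*W*3) = 2 - (7 - 12*W) = 2 + (-7 + 12*W) = -5 + 12*W)
a(1/(-116 + B(-10)), 67) + Z(190) = (-5 + 12*67) + 190 = (-5 + 804) + 190 = 799 + 190 = 989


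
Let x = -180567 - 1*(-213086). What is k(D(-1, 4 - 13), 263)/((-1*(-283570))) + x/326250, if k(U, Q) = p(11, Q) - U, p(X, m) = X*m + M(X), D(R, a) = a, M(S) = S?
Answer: 508588954/4625735625 ≈ 0.10995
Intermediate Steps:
x = 32519 (x = -180567 + 213086 = 32519)
p(X, m) = X + X*m (p(X, m) = X*m + X = X + X*m)
k(U, Q) = 11 - U + 11*Q (k(U, Q) = 11*(1 + Q) - U = (11 + 11*Q) - U = 11 - U + 11*Q)
k(D(-1, 4 - 13), 263)/((-1*(-283570))) + x/326250 = (11 - (4 - 13) + 11*263)/((-1*(-283570))) + 32519/326250 = (11 - 1*(-9) + 2893)/283570 + 32519*(1/326250) = (11 + 9 + 2893)*(1/283570) + 32519/326250 = 2913*(1/283570) + 32519/326250 = 2913/283570 + 32519/326250 = 508588954/4625735625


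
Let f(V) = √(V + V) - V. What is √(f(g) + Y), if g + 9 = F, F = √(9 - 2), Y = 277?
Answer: √(286 - √7 + I*√2*√(9 - √7)) ≈ 16.833 + 0.1059*I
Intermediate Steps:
F = √7 ≈ 2.6458
g = -9 + √7 ≈ -6.3542
f(V) = -V + √2*√V (f(V) = √(2*V) - V = √2*√V - V = -V + √2*√V)
√(f(g) + Y) = √((-(-9 + √7) + √2*√(-9 + √7)) + 277) = √(((9 - √7) + √2*√(-9 + √7)) + 277) = √((9 - √7 + √2*√(-9 + √7)) + 277) = √(286 - √7 + √2*√(-9 + √7))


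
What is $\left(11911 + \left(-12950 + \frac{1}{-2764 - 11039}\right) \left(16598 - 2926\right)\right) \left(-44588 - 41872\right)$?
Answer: $\frac{70427142437829980}{4601} \approx 1.5307 \cdot 10^{13}$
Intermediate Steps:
$\left(11911 + \left(-12950 + \frac{1}{-2764 - 11039}\right) \left(16598 - 2926\right)\right) \left(-44588 - 41872\right) = \left(11911 + \left(-12950 + \frac{1}{-13803}\right) 13672\right) \left(-86460\right) = \left(11911 + \left(-12950 - \frac{1}{13803}\right) 13672\right) \left(-86460\right) = \left(11911 - \frac{2443854290872}{13803}\right) \left(-86460\right) = \left(- \frac{2443689883339}{13803}\right) \left(-86460\right) = \frac{70427142437829980}{4601}$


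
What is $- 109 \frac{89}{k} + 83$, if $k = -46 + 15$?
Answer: $\frac{12274}{31} \approx 395.94$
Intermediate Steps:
$k = -31$
$- 109 \frac{89}{k} + 83 = - 109 \frac{89}{-31} + 83 = - 109 \cdot 89 \left(- \frac{1}{31}\right) + 83 = \left(-109\right) \left(- \frac{89}{31}\right) + 83 = \frac{9701}{31} + 83 = \frac{12274}{31}$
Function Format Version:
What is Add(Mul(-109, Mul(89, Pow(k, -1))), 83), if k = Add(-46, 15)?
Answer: Rational(12274, 31) ≈ 395.94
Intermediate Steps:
k = -31
Add(Mul(-109, Mul(89, Pow(k, -1))), 83) = Add(Mul(-109, Mul(89, Pow(-31, -1))), 83) = Add(Mul(-109, Mul(89, Rational(-1, 31))), 83) = Add(Mul(-109, Rational(-89, 31)), 83) = Add(Rational(9701, 31), 83) = Rational(12274, 31)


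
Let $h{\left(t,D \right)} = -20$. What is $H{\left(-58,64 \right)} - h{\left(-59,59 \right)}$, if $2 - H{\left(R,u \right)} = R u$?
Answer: $3734$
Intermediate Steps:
$H{\left(R,u \right)} = 2 - R u$
$H{\left(-58,64 \right)} - h{\left(-59,59 \right)} = \left(2 - \left(-58\right) 64\right) - -20 = \left(2 + 3712\right) + 20 = 3714 + 20 = 3734$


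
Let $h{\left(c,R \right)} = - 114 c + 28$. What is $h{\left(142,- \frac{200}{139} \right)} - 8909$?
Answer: $-25069$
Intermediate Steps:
$h{\left(c,R \right)} = 28 - 114 c$
$h{\left(142,- \frac{200}{139} \right)} - 8909 = \left(28 - 16188\right) - 8909 = -16160 - 8909 = -25069$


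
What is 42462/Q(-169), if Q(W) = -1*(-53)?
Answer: 42462/53 ≈ 801.17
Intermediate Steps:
Q(W) = 53
42462/Q(-169) = 42462/53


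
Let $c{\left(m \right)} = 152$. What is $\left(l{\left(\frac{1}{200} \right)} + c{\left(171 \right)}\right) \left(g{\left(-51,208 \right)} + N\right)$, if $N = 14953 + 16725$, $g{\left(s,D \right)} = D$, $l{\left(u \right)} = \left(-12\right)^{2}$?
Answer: $9438256$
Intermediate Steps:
$l{\left(u \right)} = 144$
$N = 31678$
$\left(l{\left(\frac{1}{200} \right)} + c{\left(171 \right)}\right) \left(g{\left(-51,208 \right)} + N\right) = \left(144 + 152\right) \left(208 + 31678\right) = 296 \cdot 31886 = 9438256$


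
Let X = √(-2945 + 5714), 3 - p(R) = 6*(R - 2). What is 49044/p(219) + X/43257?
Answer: -16348/433 + √2769/43257 ≈ -37.754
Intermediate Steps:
p(R) = 15 - 6*R (p(R) = 3 - 6*(R - 2) = 3 - 6*(-2 + R) = 3 - (-12 + 6*R) = 3 + (12 - 6*R) = 15 - 6*R)
X = √2769 ≈ 52.621
49044/p(219) + X/43257 = 49044/(15 - 6*219) + √2769/43257 = 49044/(15 - 1314) + √2769*(1/43257) = 49044/(-1299) + √2769/43257 = 49044*(-1/1299) + √2769/43257 = -16348/433 + √2769/43257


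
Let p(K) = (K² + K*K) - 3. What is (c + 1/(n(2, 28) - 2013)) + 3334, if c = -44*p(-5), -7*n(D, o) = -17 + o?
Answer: 17853125/14102 ≈ 1266.0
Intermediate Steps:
p(K) = -3 + 2*K² (p(K) = (K² + K²) - 3 = 2*K² - 3 = -3 + 2*K²)
n(D, o) = 17/7 - o/7 (n(D, o) = -(-17 + o)/7 = 17/7 - o/7)
c = -2068 (c = -44*(-3 + 2*(-5)²) = -44*(-3 + 2*25) = -44*(-3 + 50) = -44*47 = -2068)
(c + 1/(n(2, 28) - 2013)) + 3334 = (-2068 + 1/((17/7 - ⅐*28) - 2013)) + 3334 = (-2068 + 1/((17/7 - 4) - 2013)) + 3334 = (-2068 + 1/(-11/7 - 2013)) + 3334 = (-2068 + 1/(-14102/7)) + 3334 = (-2068 - 7/14102) + 3334 = -29162943/14102 + 3334 = 17853125/14102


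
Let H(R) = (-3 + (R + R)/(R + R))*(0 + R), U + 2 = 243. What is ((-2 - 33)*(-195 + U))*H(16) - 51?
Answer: 51469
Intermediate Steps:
U = 241 (U = -2 + 243 = 241)
H(R) = -2*R (H(R) = (-3 + (2*R)/((2*R)))*R = (-3 + (2*R)*(1/(2*R)))*R = (-3 + 1)*R = -2*R)
((-2 - 33)*(-195 + U))*H(16) - 51 = ((-2 - 33)*(-195 + 241))*(-2*16) - 51 = -35*46*(-32) - 51 = -1610*(-32) - 51 = 51520 - 51 = 51469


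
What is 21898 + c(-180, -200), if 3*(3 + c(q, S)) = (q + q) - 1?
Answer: 65324/3 ≈ 21775.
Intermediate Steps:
c(q, S) = -10/3 + 2*q/3 (c(q, S) = -3 + ((q + q) - 1)/3 = -3 + (2*q - 1)/3 = -3 + (-1 + 2*q)/3 = -3 + (-1/3 + 2*q/3) = -10/3 + 2*q/3)
21898 + c(-180, -200) = 21898 + (-10/3 + (2/3)*(-180)) = 21898 + (-10/3 - 120) = 21898 - 370/3 = 65324/3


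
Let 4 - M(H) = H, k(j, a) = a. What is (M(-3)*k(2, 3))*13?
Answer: 273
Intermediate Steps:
M(H) = 4 - H
(M(-3)*k(2, 3))*13 = ((4 - 1*(-3))*3)*13 = ((4 + 3)*3)*13 = (7*3)*13 = 21*13 = 273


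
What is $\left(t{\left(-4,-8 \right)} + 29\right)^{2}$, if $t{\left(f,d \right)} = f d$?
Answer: $3721$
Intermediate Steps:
$t{\left(f,d \right)} = d f$
$\left(t{\left(-4,-8 \right)} + 29\right)^{2} = \left(\left(-8\right) \left(-4\right) + 29\right)^{2} = \left(32 + 29\right)^{2} = 61^{2} = 3721$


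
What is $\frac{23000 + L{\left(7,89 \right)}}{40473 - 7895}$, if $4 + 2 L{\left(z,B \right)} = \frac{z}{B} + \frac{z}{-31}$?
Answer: $\frac{63451279}{89882702} \approx 0.70593$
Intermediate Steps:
$L{\left(z,B \right)} = -2 - \frac{z}{62} + \frac{z}{2 B}$ ($L{\left(z,B \right)} = -2 + \frac{\frac{z}{B} + \frac{z}{-31}}{2} = -2 + \frac{\frac{z}{B} + z \left(- \frac{1}{31}\right)}{2} = -2 + \frac{\frac{z}{B} - \frac{z}{31}}{2} = -2 + \frac{- \frac{z}{31} + \frac{z}{B}}{2} = -2 - \left(\frac{z}{62} - \frac{z}{2 B}\right) = -2 - \frac{z}{62} + \frac{z}{2 B}$)
$\frac{23000 + L{\left(7,89 \right)}}{40473 - 7895} = \frac{23000 - \left(\frac{131}{62} - \frac{7}{178}\right)}{40473 - 7895} = \frac{23000 - \left(\frac{131}{62} - \frac{7}{178}\right)}{32578} = \left(23000 - \frac{5721}{2759}\right) \frac{1}{32578} = \frac{63451279}{2759} \cdot \frac{1}{32578} = \frac{63451279}{89882702}$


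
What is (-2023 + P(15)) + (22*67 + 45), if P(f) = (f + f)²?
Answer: 396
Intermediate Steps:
P(f) = 4*f² (P(f) = (2*f)² = 4*f²)
(-2023 + P(15)) + (22*67 + 45) = (-2023 + 4*15²) + (22*67 + 45) = (-2023 + 4*225) + (1474 + 45) = (-2023 + 900) + 1519 = -1123 + 1519 = 396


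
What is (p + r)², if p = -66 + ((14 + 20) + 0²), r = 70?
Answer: 1444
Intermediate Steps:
p = -32 (p = -66 + (34 + 0) = -66 + 34 = -32)
(p + r)² = (-32 + 70)² = 38² = 1444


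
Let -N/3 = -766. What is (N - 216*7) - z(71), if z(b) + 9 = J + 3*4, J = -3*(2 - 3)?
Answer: 780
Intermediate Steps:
J = 3 (J = -3*(-1) = 3)
N = 2298 (N = -3*(-766) = 2298)
z(b) = 6 (z(b) = -9 + (3 + 3*4) = -9 + (3 + 12) = -9 + 15 = 6)
(N - 216*7) - z(71) = (2298 - 216*7) - 1*6 = (2298 - 1512) - 6 = 786 - 6 = 780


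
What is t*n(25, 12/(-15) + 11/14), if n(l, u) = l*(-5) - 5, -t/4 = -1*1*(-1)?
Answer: 520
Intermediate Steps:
t = -4 (t = -4*(-1*1)*(-1) = -(-4)*(-1) = -4*1 = -4)
n(l, u) = -5 - 5*l (n(l, u) = -5*l - 5 = -5 - 5*l)
t*n(25, 12/(-15) + 11/14) = -4*(-5 - 5*25) = -4*(-5 - 125) = -4*(-130) = 520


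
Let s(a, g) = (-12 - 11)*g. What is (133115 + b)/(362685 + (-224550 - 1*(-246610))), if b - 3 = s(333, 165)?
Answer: 129323/384745 ≈ 0.33613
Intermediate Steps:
s(a, g) = -23*g
b = -3792 (b = 3 - 23*165 = 3 - 3795 = -3792)
(133115 + b)/(362685 + (-224550 - 1*(-246610))) = (133115 - 3792)/(362685 + (-224550 - 1*(-246610))) = 129323/(362685 + (-224550 + 246610)) = 129323/(362685 + 22060) = 129323/384745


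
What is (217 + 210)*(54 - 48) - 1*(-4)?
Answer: 2566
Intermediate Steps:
(217 + 210)*(54 - 48) - 1*(-4) = 427*6 + 4 = 2562 + 4 = 2566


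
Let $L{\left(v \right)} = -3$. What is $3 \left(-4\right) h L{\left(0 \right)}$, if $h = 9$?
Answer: $324$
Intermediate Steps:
$3 \left(-4\right) h L{\left(0 \right)} = 3 \left(-4\right) 9 \left(-3\right) = \left(-12\right) 9 \left(-3\right) = \left(-108\right) \left(-3\right) = 324$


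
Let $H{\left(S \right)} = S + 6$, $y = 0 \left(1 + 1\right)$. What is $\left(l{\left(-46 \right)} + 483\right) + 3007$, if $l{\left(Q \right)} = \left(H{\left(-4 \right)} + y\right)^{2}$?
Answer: $3494$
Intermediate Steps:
$y = 0$ ($y = 0 \cdot 2 = 0$)
$H{\left(S \right)} = 6 + S$
$l{\left(Q \right)} = 4$ ($l{\left(Q \right)} = \left(\left(6 - 4\right) + 0\right)^{2} = \left(2 + 0\right)^{2} = 2^{2} = 4$)
$\left(l{\left(-46 \right)} + 483\right) + 3007 = \left(4 + 483\right) + 3007 = 487 + 3007 = 3494$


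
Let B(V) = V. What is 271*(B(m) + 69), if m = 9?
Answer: 21138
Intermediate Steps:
271*(B(m) + 69) = 271*(9 + 69) = 271*78 = 21138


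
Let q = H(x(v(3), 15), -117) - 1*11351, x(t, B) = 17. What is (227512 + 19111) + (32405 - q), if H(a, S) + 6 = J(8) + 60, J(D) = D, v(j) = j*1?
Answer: 290317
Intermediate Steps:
v(j) = j
H(a, S) = 62 (H(a, S) = -6 + (8 + 60) = -6 + 68 = 62)
q = -11289 (q = 62 - 1*11351 = 62 - 11351 = -11289)
(227512 + 19111) + (32405 - q) = (227512 + 19111) + (32405 - 1*(-11289)) = 246623 + (32405 + 11289) = 246623 + 43694 = 290317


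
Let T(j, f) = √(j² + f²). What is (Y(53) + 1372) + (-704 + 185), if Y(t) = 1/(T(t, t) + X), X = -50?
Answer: 1329852/1559 + 53*√2/3118 ≈ 853.04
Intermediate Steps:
T(j, f) = √(f² + j²)
Y(t) = 1/(-50 + √2*√(t²)) (Y(t) = 1/(√(t² + t²) - 50) = 1/(√(2*t²) - 50) = 1/(√2*√(t²) - 50) = 1/(-50 + √2*√(t²)))
(Y(53) + 1372) + (-704 + 185) = (1/(-50 + √2*√(53²)) + 1372) + (-704 + 185) = (1/(-50 + √2*√2809) + 1372) - 519 = (1/(-50 + √2*53) + 1372) - 519 = (1/(-50 + 53*√2) + 1372) - 519 = (1372 + 1/(-50 + 53*√2)) - 519 = 853 + 1/(-50 + 53*√2)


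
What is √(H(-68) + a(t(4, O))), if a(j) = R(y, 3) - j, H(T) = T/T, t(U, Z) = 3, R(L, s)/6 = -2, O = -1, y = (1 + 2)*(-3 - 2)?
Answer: I*√14 ≈ 3.7417*I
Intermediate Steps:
y = -15 (y = 3*(-5) = -15)
R(L, s) = -12 (R(L, s) = 6*(-2) = -12)
H(T) = 1
a(j) = -12 - j
√(H(-68) + a(t(4, O))) = √(1 + (-12 - 1*3)) = √(1 + (-12 - 3)) = √(1 - 15) = √(-14) = I*√14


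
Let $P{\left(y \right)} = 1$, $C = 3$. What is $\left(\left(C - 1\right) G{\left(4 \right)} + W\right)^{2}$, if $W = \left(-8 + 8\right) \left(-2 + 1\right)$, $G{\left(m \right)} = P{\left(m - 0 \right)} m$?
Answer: $64$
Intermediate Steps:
$G{\left(m \right)} = m$ ($G{\left(m \right)} = 1 m = m$)
$W = 0$ ($W = 0 \left(-1\right) = 0$)
$\left(\left(C - 1\right) G{\left(4 \right)} + W\right)^{2} = \left(\left(3 - 1\right) 4 + 0\right)^{2} = \left(2 \cdot 4 + 0\right)^{2} = \left(8 + 0\right)^{2} = 8^{2} = 64$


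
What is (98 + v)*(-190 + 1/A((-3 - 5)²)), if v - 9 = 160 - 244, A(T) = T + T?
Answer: -559337/128 ≈ -4369.8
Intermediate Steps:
A(T) = 2*T
v = -75 (v = 9 + (160 - 244) = 9 - 84 = -75)
(98 + v)*(-190 + 1/A((-3 - 5)²)) = (98 - 75)*(-190 + 1/(2*(-3 - 5)²)) = 23*(-190 + 1/(2*(-8)²)) = 23*(-190 + 1/(2*64)) = 23*(-190 + 1/128) = 23*(-24319/128) = -559337/128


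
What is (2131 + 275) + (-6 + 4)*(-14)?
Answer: 2434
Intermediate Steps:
(2131 + 275) + (-6 + 4)*(-14) = 2406 - 2*(-14) = 2406 + 28 = 2434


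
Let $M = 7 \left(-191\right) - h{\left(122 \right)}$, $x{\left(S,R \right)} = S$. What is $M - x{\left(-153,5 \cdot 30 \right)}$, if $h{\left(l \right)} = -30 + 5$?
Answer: $-1159$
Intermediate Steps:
$h{\left(l \right)} = -25$
$M = -1312$ ($M = 7 \left(-191\right) - -25 = -1337 + 25 = -1312$)
$M - x{\left(-153,5 \cdot 30 \right)} = -1312 - -153 = -1312 + 153 = -1159$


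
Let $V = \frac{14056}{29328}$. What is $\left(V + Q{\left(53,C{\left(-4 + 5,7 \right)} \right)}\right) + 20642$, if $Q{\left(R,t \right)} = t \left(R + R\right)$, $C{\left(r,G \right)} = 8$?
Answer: $\frac{78784097}{3666} \approx 21490.0$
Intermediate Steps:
$Q{\left(R,t \right)} = 2 R t$ ($Q{\left(R,t \right)} = t 2 R = 2 R t$)
$V = \frac{1757}{3666}$ ($V = 14056 \cdot \frac{1}{29328} = \frac{1757}{3666} \approx 0.47927$)
$\left(V + Q{\left(53,C{\left(-4 + 5,7 \right)} \right)}\right) + 20642 = \left(\frac{1757}{3666} + 2 \cdot 53 \cdot 8\right) + 20642 = \left(\frac{1757}{3666} + 848\right) + 20642 = \frac{3110525}{3666} + 20642 = \frac{78784097}{3666}$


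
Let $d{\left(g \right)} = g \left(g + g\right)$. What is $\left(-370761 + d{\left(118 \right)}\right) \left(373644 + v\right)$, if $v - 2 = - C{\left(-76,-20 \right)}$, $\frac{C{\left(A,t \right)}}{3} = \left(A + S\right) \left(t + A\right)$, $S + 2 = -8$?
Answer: $-119634801614$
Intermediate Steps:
$S = -10$ ($S = -2 - 8 = -10$)
$C{\left(A,t \right)} = 3 \left(-10 + A\right) \left(A + t\right)$ ($C{\left(A,t \right)} = 3 \left(A - 10\right) \left(t + A\right) = 3 \left(-10 + A\right) \left(A + t\right)$)
$v = -24766$ ($v = 2 - \left(\left(-30\right) \left(-76\right) - -600 + 3 \left(-76\right)^{2} + 3 \left(-76\right) \left(-20\right)\right) = 2 - \left(2280 + 600 + 3 \cdot 5776 + 4560\right) = 2 - \left(2280 + 600 + 17328 + 4560\right) = 2 - 24768 = -24766$)
$d{\left(g \right)} = 2 g^{2}$ ($d{\left(g \right)} = g 2 g = 2 g^{2}$)
$\left(-370761 + d{\left(118 \right)}\right) \left(373644 + v\right) = \left(-370761 + 2 \cdot 118^{2}\right) \left(373644 - 24766\right) = \left(-370761 + 2 \cdot 13924\right) 348878 = \left(-370761 + 27848\right) 348878 = \left(-342913\right) 348878 = -119634801614$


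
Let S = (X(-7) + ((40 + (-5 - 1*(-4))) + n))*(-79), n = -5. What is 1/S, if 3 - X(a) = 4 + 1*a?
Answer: -1/3160 ≈ -0.00031646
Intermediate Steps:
X(a) = -1 - a (X(a) = 3 - (4 + 1*a) = 3 - (4 + a) = 3 + (-4 - a) = -1 - a)
S = -3160 (S = ((-1 - 1*(-7)) + ((40 + (-5 - 1*(-4))) - 5))*(-79) = ((-1 + 7) + ((40 + (-5 + 4)) - 5))*(-79) = (6 + ((40 - 1) - 5))*(-79) = (6 + (39 - 5))*(-79) = (6 + 34)*(-79) = 40*(-79) = -3160)
1/S = 1/(-3160) = -1/3160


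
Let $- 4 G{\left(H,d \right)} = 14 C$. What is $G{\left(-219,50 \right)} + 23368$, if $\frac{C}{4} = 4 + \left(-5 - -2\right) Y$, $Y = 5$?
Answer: $23522$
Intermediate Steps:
$C = -44$ ($C = 4 \left(4 + \left(-5 - -2\right) 5\right) = 4 \left(4 + \left(-5 + 2\right) 5\right) = 4 \left(4 - 15\right) = 4 \left(-11\right) = -44$)
$G{\left(H,d \right)} = 154$ ($G{\left(H,d \right)} = - \frac{14 \left(-44\right)}{4} = \left(- \frac{1}{4}\right) \left(-616\right) = 154$)
$G{\left(-219,50 \right)} + 23368 = 154 + 23368 = 23522$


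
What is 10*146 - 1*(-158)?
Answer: 1618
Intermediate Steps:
10*146 - 1*(-158) = 1460 + 158 = 1618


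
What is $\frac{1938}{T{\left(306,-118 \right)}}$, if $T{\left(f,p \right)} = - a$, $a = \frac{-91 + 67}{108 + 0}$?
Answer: $8721$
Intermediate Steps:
$a = - \frac{2}{9}$ ($a = - \frac{24}{108} = \left(-24\right) \frac{1}{108} = - \frac{2}{9} \approx -0.22222$)
$T{\left(f,p \right)} = \frac{2}{9}$ ($T{\left(f,p \right)} = \left(-1\right) \left(- \frac{2}{9}\right) = \frac{2}{9}$)
$\frac{1938}{T{\left(306,-118 \right)}} = \frac{1938}{\frac{2}{9}} = 1938 \cdot \frac{9}{2} = 8721$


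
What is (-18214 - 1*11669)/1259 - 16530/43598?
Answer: -661825152/27444941 ≈ -24.115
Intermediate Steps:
(-18214 - 1*11669)/1259 - 16530/43598 = (-18214 - 11669)*(1/1259) - 16530*1/43598 = -29883*1/1259 - 8265/21799 = -29883/1259 - 8265/21799 = -661825152/27444941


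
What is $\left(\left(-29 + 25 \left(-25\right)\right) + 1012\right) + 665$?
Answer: $1023$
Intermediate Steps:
$\left(\left(-29 + 25 \left(-25\right)\right) + 1012\right) + 665 = \left(\left(-29 - 625\right) + 1012\right) + 665 = \left(-654 + 1012\right) + 665 = 358 + 665 = 1023$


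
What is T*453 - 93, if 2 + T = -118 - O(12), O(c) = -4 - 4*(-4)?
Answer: -59889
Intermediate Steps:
O(c) = 12 (O(c) = -4 + 16 = 12)
T = -132 (T = -2 + (-118 - 1*12) = -2 + (-118 - 12) = -2 - 130 = -132)
T*453 - 93 = -132*453 - 93 = -59796 - 93 = -59889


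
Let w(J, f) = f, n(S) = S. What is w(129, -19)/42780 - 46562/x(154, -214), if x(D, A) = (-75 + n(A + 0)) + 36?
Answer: 86605111/470580 ≈ 184.04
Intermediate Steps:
x(D, A) = -39 + A (x(D, A) = (-75 + (A + 0)) + 36 = (-75 + A) + 36 = -39 + A)
w(129, -19)/42780 - 46562/x(154, -214) = -19/42780 - 46562/(-39 - 214) = -19*1/42780 - 46562/(-253) = -19/42780 - 46562*(-1/253) = -19/42780 + 46562/253 = 86605111/470580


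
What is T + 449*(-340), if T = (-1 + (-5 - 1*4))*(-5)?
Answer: -152610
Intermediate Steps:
T = 50 (T = (-1 + (-5 - 4))*(-5) = (-1 - 9)*(-5) = -10*(-5) = 50)
T + 449*(-340) = 50 + 449*(-340) = 50 - 152660 = -152610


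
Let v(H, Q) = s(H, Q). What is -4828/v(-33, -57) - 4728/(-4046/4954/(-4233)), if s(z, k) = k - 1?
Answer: -84566692310/3451 ≈ -2.4505e+7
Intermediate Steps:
s(z, k) = -1 + k
v(H, Q) = -1 + Q
-4828/v(-33, -57) - 4728/(-4046/4954/(-4233)) = -4828/(-1 - 57) - 4728/(-4046/4954/(-4233)) = -4828/(-58) - 4728/(-4046*1/4954*(-1/4233)) = -4828*(-1/58) - 4728/((-2023/2477*(-1/4233))) = 2414/29 - 4728/119/616773 = 2414/29 - 4728*616773/119 = 2414/29 - 2916102744/119 = -84566692310/3451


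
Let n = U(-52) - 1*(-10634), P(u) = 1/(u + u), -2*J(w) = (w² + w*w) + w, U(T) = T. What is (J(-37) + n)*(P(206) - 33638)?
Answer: -255876039865/824 ≈ -3.1053e+8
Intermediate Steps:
J(w) = -w² - w/2 (J(w) = -((w² + w*w) + w)/2 = -((w² + w²) + w)/2 = -(2*w² + w)/2 = -(w + 2*w²)/2 = -w² - w/2)
P(u) = 1/(2*u)
n = 10582 (n = -52 - 1*(-10634) = -52 + 10634 = 10582)
(J(-37) + n)*(P(206) - 33638) = (-1*(-37)*(½ - 37) + 10582)*((½)/206 - 33638) = (-1*(-37)*(-73/2) + 10582)*((½)*(1/206) - 33638) = (-2701/2 + 10582)*(1/412 - 33638) = (18463/2)*(-13858855/412) = -255876039865/824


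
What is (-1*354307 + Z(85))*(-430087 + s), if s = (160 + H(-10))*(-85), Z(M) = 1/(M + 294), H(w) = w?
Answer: 59465193912624/379 ≈ 1.5690e+11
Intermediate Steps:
Z(M) = 1/(294 + M)
s = -12750 (s = (160 - 10)*(-85) = 150*(-85) = -12750)
(-1*354307 + Z(85))*(-430087 + s) = (-1*354307 + 1/(294 + 85))*(-430087 - 12750) = (-354307 + 1/379)*(-442837) = -134282352/379*(-442837) = 59465193912624/379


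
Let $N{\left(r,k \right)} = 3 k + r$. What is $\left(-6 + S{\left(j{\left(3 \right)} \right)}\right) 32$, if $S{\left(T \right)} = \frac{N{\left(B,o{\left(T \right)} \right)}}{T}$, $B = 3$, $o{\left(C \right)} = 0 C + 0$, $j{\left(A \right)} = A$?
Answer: $-160$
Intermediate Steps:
$o{\left(C \right)} = 0$ ($o{\left(C \right)} = 0 + 0 = 0$)
$N{\left(r,k \right)} = r + 3 k$
$S{\left(T \right)} = \frac{3}{T}$ ($S{\left(T \right)} = \frac{3 + 3 \cdot 0}{T} = \frac{3 + 0}{T} = \frac{3}{T}$)
$\left(-6 + S{\left(j{\left(3 \right)} \right)}\right) 32 = \left(-6 + \frac{3}{3}\right) 32 = \left(-6 + 3 \cdot \frac{1}{3}\right) 32 = \left(-6 + 1\right) 32 = \left(-5\right) 32 = -160$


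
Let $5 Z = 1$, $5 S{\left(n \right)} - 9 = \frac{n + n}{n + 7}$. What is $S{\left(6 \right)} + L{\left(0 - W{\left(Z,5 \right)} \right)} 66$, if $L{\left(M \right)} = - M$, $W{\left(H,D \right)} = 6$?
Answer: $\frac{25869}{65} \approx 397.98$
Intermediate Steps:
$S{\left(n \right)} = \frac{9}{5} + \frac{2 n}{5 \left(7 + n\right)}$ ($S{\left(n \right)} = \frac{9}{5} + \frac{\left(n + n\right) \frac{1}{n + 7}}{5} = \frac{9}{5} + \frac{2 n \frac{1}{7 + n}}{5} = \frac{9}{5} + \frac{2 n}{5 \left(7 + n\right)}$)
$Z = \frac{1}{5}$ ($Z = \frac{1}{5} \cdot 1 = \frac{1}{5} \approx 0.2$)
$S{\left(6 \right)} + L{\left(0 - W{\left(Z,5 \right)} \right)} 66 = \frac{63 + 11 \cdot 6}{5 \left(7 + 6\right)} + - (0 - 6) 66 = \frac{63 + 66}{5 \cdot 13} + - (0 - 6) 66 = \frac{1}{5} \cdot \frac{1}{13} \cdot 129 + \left(-1\right) \left(-6\right) 66 = \frac{129}{65} + 6 \cdot 66 = \frac{129}{65} + 396 = \frac{25869}{65}$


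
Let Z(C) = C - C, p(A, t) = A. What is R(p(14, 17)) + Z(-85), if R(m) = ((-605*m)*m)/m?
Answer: -8470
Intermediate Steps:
Z(C) = 0
R(m) = -605*m (R(m) = (-605*m²)/m = -605*m)
R(p(14, 17)) + Z(-85) = -605*14 + 0 = -8470 + 0 = -8470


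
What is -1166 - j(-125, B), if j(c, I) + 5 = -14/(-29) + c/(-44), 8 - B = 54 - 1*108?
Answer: -1485677/1276 ≈ -1164.3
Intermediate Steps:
B = 62 (B = 8 - (54 - 1*108) = 8 - (54 - 108) = 8 - 1*(-54) = 8 + 54 = 62)
j(c, I) = -131/29 - c/44 (j(c, I) = -5 + (-14/(-29) + c/(-44)) = -5 + (-14*(-1/29) + c*(-1/44)) = -5 + (14/29 - c/44) = -131/29 - c/44)
-1166 - j(-125, B) = -1166 - (-131/29 - 1/44*(-125)) = -1166 - (-131/29 + 125/44) = -1166 - 1*(-2139/1276) = -1166 + 2139/1276 = -1485677/1276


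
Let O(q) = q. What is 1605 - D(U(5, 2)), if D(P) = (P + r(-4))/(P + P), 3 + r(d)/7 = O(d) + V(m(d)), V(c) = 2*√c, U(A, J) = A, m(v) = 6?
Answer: 8047/5 - 7*√6/5 ≈ 1606.0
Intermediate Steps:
r(d) = -21 + 7*d + 14*√6 (r(d) = -21 + 7*(d + 2*√6) = -21 + (7*d + 14*√6) = -21 + 7*d + 14*√6)
D(P) = (-49 + P + 14*√6)/(2*P) (D(P) = (P + (-21 + 7*(-4) + 14*√6))/(P + P) = (P + (-21 - 28 + 14*√6))/((2*P)) = (P + (-49 + 14*√6))*(1/(2*P)) = (-49 + P + 14*√6)*(1/(2*P)) = (-49 + P + 14*√6)/(2*P))
1605 - D(U(5, 2)) = 1605 - (-49 + 5 + 14*√6)/(2*5) = 1605 - (-44 + 14*√6)/(2*5) = 1605 - (-22/5 + 7*√6/5) = 1605 + (22/5 - 7*√6/5) = 8047/5 - 7*√6/5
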